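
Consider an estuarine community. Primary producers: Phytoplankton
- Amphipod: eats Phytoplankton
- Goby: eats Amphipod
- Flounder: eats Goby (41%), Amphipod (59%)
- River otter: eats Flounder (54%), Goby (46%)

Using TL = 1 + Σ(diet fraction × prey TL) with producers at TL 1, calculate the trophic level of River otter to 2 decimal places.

Amphipod: 1 + 1 = 2
Goby: 1 + 2 = 3
Flounder: 1 + (0.41×3 + 0.59×2) = 3.41
River otter: 1 + (0.54×3.41 + 0.46×3) = 4.2214

4.22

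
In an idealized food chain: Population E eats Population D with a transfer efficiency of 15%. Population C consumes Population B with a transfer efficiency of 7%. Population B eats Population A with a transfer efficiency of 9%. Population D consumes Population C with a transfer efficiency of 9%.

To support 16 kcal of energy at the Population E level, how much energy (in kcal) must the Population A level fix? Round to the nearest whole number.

188125 kcal

Cumulative transfer efficiency: 0.09 × 0.07 × 0.09 × 0.15 = 0.00008505
Population A energy = 16 / 0.00008505 = 188125 kcal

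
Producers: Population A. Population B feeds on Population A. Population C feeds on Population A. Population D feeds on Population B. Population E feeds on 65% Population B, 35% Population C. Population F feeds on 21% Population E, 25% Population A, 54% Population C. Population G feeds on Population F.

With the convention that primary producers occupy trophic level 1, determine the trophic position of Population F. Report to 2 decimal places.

Population B: 1 + 1 = 2
Population C: 1 + 1 = 2
Population D: 1 + 2 = 3
Population E: 1 + (0.65×2 + 0.35×2) = 3
Population F: 1 + (0.21×3 + 0.25×1 + 0.54×2) = 2.96
Population G: 1 + 2.96 = 3.96

2.96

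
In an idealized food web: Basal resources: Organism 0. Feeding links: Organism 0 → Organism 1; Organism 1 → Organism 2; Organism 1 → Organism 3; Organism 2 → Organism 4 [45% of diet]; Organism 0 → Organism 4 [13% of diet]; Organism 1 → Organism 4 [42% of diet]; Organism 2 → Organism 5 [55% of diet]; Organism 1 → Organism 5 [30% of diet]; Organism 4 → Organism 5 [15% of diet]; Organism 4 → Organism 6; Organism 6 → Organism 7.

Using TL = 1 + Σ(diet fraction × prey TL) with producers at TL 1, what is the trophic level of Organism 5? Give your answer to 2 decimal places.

3.75

Organism 1: 1 + 1 = 2
Organism 2: 1 + 2 = 3
Organism 3: 1 + 2 = 3
Organism 4: 1 + (0.45×3 + 0.13×1 + 0.42×2) = 3.32
Organism 5: 1 + (0.55×3 + 0.3×2 + 0.15×3.32) = 3.748
Organism 6: 1 + 3.32 = 4.32
Organism 7: 1 + 4.32 = 5.32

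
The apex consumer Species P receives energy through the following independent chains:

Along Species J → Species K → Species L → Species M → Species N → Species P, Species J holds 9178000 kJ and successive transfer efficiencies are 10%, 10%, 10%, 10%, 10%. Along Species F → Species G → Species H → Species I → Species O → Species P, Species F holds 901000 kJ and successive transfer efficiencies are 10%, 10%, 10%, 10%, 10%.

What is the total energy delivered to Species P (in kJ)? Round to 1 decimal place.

100.8 kJ

Via Species J: 9178000 × 0.1 × 0.1 × 0.1 × 0.1 × 0.1 = 91.78 kJ
Via Species F: 901000 × 0.1 × 0.1 × 0.1 × 0.1 × 0.1 = 9.01 kJ
Total at Species P: 91.78 + 9.01 = 100.79 kJ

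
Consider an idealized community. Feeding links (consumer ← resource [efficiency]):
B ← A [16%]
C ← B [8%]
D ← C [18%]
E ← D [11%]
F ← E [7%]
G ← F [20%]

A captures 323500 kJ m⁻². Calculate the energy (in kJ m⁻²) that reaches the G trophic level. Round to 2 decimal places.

B: 323500 × 0.16 = 51760 kJ m⁻²
C: 51760 × 0.08 = 4140.8 kJ m⁻²
D: 4140.8 × 0.18 = 745.344 kJ m⁻²
E: 745.344 × 0.11 = 81.98784 kJ m⁻²
F: 81.98784 × 0.07 = 5.7391488 kJ m⁻²
G: 5.7391488 × 0.2 = 1.14782976 kJ m⁻²

1.15 kJ m⁻²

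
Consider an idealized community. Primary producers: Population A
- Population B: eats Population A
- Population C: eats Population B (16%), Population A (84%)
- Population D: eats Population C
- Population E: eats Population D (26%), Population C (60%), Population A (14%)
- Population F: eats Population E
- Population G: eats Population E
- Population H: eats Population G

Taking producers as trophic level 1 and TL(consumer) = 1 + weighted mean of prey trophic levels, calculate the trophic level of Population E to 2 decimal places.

Population B: 1 + 1 = 2
Population C: 1 + (0.16×2 + 0.84×1) = 2.16
Population D: 1 + 2.16 = 3.16
Population E: 1 + (0.26×3.16 + 0.6×2.16 + 0.14×1) = 3.2576
Population F: 1 + 3.2576 = 4.2576
Population G: 1 + 3.2576 = 4.2576
Population H: 1 + 4.2576 = 5.2576

3.26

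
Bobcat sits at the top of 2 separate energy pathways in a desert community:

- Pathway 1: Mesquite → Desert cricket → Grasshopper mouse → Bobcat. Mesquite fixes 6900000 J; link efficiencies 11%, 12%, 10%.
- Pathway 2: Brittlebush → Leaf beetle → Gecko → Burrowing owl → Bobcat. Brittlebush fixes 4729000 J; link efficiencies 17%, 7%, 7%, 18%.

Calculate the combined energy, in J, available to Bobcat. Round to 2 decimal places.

9817.07 J

Pathway 1: 6900000 × 0.11 × 0.12 × 0.1 = 9108 J
Pathway 2: 4729000 × 0.17 × 0.07 × 0.07 × 0.18 = 709.06626 J
Total at Bobcat: 9108 + 709.06626 = 9817.06626 J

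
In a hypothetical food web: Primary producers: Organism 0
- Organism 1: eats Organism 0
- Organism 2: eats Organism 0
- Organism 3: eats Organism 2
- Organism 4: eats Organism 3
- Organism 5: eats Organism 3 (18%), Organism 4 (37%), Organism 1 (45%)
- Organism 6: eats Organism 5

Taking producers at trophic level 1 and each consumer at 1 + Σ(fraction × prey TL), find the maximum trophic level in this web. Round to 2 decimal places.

4.92

Organism 1: 1 + 1 = 2
Organism 2: 1 + 1 = 2
Organism 3: 1 + 2 = 3
Organism 4: 1 + 3 = 4
Organism 5: 1 + (0.18×3 + 0.37×4 + 0.45×2) = 3.92
Organism 6: 1 + 3.92 = 4.92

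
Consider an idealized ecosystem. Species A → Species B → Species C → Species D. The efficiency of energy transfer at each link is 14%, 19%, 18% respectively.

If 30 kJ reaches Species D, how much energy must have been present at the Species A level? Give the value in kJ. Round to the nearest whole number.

6266 kJ

Cumulative transfer efficiency: 0.14 × 0.19 × 0.18 = 0.004788
Species A energy = 30 / 0.004788 = 6266 kJ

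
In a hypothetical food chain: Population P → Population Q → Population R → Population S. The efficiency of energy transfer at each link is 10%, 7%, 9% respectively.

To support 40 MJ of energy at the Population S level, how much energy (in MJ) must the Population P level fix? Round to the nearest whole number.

63492 MJ

Cumulative transfer efficiency: 0.1 × 0.07 × 0.09 = 0.00063
Population P energy = 40 / 0.00063 = 63492 MJ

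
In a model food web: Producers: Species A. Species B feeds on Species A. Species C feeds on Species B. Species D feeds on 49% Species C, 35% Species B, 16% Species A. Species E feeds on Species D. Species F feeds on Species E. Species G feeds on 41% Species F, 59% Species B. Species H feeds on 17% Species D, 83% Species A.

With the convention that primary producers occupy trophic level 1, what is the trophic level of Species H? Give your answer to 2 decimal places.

Species B: 1 + 1 = 2
Species C: 1 + 2 = 3
Species D: 1 + (0.49×3 + 0.35×2 + 0.16×1) = 3.33
Species E: 1 + 3.33 = 4.33
Species F: 1 + 4.33 = 5.33
Species G: 1 + (0.41×5.33 + 0.59×2) = 4.3653
Species H: 1 + (0.17×3.33 + 0.83×1) = 2.3961

2.40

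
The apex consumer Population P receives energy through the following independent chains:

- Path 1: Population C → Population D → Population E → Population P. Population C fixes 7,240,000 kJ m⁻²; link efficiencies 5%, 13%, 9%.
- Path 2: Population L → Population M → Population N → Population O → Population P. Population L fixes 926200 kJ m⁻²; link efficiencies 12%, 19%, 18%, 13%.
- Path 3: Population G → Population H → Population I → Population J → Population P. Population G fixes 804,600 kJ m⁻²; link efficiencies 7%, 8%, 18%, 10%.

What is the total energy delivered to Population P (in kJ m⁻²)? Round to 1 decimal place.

Path 1: 7240000 × 0.05 × 0.13 × 0.09 = 4235.4 kJ m⁻²
Path 2: 926200 × 0.12 × 0.19 × 0.18 × 0.13 = 494.146224 kJ m⁻²
Path 3: 804600 × 0.07 × 0.08 × 0.18 × 0.1 = 81.10368 kJ m⁻²
Total at Population P: 4235.4 + 494.146224 + 81.10368 = 4810.649904 kJ m⁻²

4810.6 kJ m⁻²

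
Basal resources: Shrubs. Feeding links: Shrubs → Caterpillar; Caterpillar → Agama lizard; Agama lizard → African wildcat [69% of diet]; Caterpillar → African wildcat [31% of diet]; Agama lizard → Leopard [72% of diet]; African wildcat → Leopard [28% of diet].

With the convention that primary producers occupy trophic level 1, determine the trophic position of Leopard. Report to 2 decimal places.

Caterpillar: 1 + 1 = 2
Agama lizard: 1 + 2 = 3
African wildcat: 1 + (0.69×3 + 0.31×2) = 3.69
Leopard: 1 + (0.72×3 + 0.28×3.69) = 4.1932

4.19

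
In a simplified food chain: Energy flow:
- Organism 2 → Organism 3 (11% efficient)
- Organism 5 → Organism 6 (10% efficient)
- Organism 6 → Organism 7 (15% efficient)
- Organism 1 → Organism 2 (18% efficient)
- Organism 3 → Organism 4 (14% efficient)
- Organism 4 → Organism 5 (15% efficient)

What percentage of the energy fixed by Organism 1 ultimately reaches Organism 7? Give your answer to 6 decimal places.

Product of link efficiencies: 0.18 × 0.11 × 0.14 × 0.15 × 0.1 × 0.15 = 0.000006237
As a percentage: 0.000006237 × 100 = 0.000624%

0.000624%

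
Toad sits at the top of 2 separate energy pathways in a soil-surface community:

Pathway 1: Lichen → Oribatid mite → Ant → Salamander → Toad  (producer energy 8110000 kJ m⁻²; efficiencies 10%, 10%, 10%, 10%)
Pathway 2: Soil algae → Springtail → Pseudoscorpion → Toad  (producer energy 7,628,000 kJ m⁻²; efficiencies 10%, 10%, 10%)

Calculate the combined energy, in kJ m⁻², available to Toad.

8439 kJ m⁻²

Pathway 1: 8110000 × 0.1 × 0.1 × 0.1 × 0.1 = 811 kJ m⁻²
Pathway 2: 7628000 × 0.1 × 0.1 × 0.1 = 7628 kJ m⁻²
Total at Toad: 811 + 7628 = 8439 kJ m⁻²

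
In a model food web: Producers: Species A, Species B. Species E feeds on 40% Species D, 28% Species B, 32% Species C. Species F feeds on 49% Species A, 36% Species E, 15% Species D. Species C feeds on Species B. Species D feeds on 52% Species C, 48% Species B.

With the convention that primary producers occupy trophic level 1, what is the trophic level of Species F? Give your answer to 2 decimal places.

2.92

Species C: 1 + 1 = 2
Species D: 1 + (0.52×2 + 0.48×1) = 2.52
Species E: 1 + (0.4×2.52 + 0.28×1 + 0.32×2) = 2.928
Species F: 1 + (0.49×1 + 0.36×2.928 + 0.15×2.52) = 2.92208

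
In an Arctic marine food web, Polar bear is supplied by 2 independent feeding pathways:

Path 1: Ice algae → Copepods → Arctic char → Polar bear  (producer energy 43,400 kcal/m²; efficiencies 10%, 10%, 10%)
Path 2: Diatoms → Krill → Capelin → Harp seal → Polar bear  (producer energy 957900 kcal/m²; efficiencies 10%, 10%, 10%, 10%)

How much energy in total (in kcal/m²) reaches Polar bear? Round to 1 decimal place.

Path 1: 43400 × 0.1 × 0.1 × 0.1 = 43.4 kcal/m²
Path 2: 957900 × 0.1 × 0.1 × 0.1 × 0.1 = 95.79 kcal/m²
Total at Polar bear: 43.4 + 95.79 = 139.19 kcal/m²

139.2 kcal/m²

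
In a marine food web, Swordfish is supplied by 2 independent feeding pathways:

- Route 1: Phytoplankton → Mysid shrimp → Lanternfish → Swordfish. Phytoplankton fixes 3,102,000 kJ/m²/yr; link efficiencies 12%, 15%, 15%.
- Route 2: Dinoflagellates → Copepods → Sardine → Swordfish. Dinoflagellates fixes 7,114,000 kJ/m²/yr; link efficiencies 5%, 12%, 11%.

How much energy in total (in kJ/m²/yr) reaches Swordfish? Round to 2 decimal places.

13070.64 kJ/m²/yr

Route 1: 3102000 × 0.12 × 0.15 × 0.15 = 8375.4 kJ/m²/yr
Route 2: 7114000 × 0.05 × 0.12 × 0.11 = 4695.24 kJ/m²/yr
Total at Swordfish: 8375.4 + 4695.24 = 13070.64 kJ/m²/yr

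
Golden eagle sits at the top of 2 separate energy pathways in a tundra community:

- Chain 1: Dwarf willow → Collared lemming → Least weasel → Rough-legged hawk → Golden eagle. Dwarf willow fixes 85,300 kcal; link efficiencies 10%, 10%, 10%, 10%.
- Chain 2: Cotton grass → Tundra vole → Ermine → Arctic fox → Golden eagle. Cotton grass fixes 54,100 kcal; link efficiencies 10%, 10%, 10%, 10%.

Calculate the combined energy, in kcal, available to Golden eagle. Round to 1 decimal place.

Chain 1: 85300 × 0.1 × 0.1 × 0.1 × 0.1 = 8.53 kcal
Chain 2: 54100 × 0.1 × 0.1 × 0.1 × 0.1 = 5.41 kcal
Total at Golden eagle: 8.53 + 5.41 = 13.94 kcal

13.9 kcal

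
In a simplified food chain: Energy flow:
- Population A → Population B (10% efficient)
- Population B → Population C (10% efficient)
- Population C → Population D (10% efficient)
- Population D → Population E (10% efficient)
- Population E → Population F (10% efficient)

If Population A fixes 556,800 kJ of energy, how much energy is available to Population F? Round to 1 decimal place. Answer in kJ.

5.6 kJ

Population B: 556800 × 0.1 = 55680 kJ
Population C: 55680 × 0.1 = 5568 kJ
Population D: 5568 × 0.1 = 556.8 kJ
Population E: 556.8 × 0.1 = 55.68 kJ
Population F: 55.68 × 0.1 = 5.568 kJ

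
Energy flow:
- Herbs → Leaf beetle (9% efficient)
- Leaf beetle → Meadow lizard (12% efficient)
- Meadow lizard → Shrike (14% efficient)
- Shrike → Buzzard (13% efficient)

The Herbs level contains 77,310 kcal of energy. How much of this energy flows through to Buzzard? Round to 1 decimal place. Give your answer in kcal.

15.2 kcal

Leaf beetle: 77310 × 0.09 = 6957.9 kcal
Meadow lizard: 6957.9 × 0.12 = 834.948 kcal
Shrike: 834.948 × 0.14 = 116.89272 kcal
Buzzard: 116.89272 × 0.13 = 15.1960536 kcal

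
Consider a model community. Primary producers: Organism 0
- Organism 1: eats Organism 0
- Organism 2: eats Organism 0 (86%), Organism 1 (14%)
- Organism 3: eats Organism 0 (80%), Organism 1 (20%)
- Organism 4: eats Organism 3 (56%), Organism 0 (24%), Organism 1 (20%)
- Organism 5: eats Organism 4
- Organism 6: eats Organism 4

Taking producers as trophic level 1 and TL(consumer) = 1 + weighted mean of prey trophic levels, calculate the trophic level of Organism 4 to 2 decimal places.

Organism 1: 1 + 1 = 2
Organism 2: 1 + (0.86×1 + 0.14×2) = 2.14
Organism 3: 1 + (0.8×1 + 0.2×2) = 2.2
Organism 4: 1 + (0.56×2.2 + 0.24×1 + 0.2×2) = 2.872
Organism 5: 1 + 2.872 = 3.872
Organism 6: 1 + 2.872 = 3.872

2.87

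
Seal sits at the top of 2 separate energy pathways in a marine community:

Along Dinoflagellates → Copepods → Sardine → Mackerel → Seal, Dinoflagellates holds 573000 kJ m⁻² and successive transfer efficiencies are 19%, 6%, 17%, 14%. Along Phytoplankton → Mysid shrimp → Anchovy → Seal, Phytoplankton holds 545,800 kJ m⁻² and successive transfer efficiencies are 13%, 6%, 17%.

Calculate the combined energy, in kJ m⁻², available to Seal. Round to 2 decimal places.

879.20 kJ m⁻²

Via Dinoflagellates: 573000 × 0.19 × 0.06 × 0.17 × 0.14 = 155.46636 kJ m⁻²
Via Phytoplankton: 545800 × 0.13 × 0.06 × 0.17 = 723.7308 kJ m⁻²
Total at Seal: 155.46636 + 723.7308 = 879.19716 kJ m⁻²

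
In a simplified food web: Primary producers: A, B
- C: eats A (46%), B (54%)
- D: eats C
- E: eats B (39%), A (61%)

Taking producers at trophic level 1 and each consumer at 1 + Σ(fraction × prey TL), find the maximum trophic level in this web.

3

C: 1 + (0.46×1 + 0.54×1) = 2
D: 1 + 2 = 3
E: 1 + (0.39×1 + 0.61×1) = 2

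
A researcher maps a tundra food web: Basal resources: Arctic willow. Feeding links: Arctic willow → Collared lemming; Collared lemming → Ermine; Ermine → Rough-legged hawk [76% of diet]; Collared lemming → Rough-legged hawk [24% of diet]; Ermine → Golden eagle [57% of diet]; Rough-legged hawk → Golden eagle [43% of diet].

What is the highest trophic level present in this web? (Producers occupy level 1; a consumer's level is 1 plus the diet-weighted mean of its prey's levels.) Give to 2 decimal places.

Collared lemming: 1 + 1 = 2
Ermine: 1 + 2 = 3
Rough-legged hawk: 1 + (0.76×3 + 0.24×2) = 3.76
Golden eagle: 1 + (0.57×3 + 0.43×3.76) = 4.3268

4.33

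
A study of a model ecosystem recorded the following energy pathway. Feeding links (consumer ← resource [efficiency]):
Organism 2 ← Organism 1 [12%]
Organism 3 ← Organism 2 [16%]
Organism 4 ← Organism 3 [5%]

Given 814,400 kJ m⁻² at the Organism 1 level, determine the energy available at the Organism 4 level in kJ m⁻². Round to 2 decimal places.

781.82 kJ m⁻²

Organism 2: 814400 × 0.12 = 97728 kJ m⁻²
Organism 3: 97728 × 0.16 = 15636.48 kJ m⁻²
Organism 4: 15636.48 × 0.05 = 781.824 kJ m⁻²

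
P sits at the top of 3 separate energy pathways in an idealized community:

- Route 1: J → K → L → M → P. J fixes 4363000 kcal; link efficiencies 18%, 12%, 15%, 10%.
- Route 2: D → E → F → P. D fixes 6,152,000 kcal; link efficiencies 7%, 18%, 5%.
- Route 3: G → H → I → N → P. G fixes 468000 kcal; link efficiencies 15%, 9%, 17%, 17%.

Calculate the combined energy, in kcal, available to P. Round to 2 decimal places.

Route 1: 4363000 × 0.18 × 0.12 × 0.15 × 0.1 = 1413.612 kcal
Route 2: 6152000 × 0.07 × 0.18 × 0.05 = 3875.76 kcal
Route 3: 468000 × 0.15 × 0.09 × 0.17 × 0.17 = 182.5902 kcal
Total at P: 1413.612 + 3875.76 + 182.5902 = 5471.9622 kcal

5471.96 kcal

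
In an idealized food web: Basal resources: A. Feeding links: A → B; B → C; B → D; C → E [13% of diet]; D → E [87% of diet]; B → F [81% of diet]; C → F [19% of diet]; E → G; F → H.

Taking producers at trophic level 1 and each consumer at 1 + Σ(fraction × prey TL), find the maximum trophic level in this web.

B: 1 + 1 = 2
C: 1 + 2 = 3
D: 1 + 2 = 3
E: 1 + (0.13×3 + 0.87×3) = 4
F: 1 + (0.81×2 + 0.19×3) = 3.19
G: 1 + 4 = 5
H: 1 + 3.19 = 4.19

5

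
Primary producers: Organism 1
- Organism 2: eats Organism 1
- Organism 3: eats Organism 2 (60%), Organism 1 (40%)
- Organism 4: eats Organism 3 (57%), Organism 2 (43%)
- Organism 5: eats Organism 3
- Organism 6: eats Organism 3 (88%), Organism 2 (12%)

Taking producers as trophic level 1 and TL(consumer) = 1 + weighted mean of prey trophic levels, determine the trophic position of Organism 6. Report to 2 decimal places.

Organism 2: 1 + 1 = 2
Organism 3: 1 + (0.6×2 + 0.4×1) = 2.6
Organism 4: 1 + (0.57×2.6 + 0.43×2) = 3.342
Organism 5: 1 + 2.6 = 3.6
Organism 6: 1 + (0.88×2.6 + 0.12×2) = 3.528

3.53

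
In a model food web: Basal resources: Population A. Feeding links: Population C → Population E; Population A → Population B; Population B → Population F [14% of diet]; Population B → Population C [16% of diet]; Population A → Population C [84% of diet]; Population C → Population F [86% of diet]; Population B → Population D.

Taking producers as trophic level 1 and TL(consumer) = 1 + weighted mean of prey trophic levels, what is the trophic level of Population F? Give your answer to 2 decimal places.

Population B: 1 + 1 = 2
Population C: 1 + (0.16×2 + 0.84×1) = 2.16
Population D: 1 + 2 = 3
Population E: 1 + 2.16 = 3.16
Population F: 1 + (0.86×2.16 + 0.14×2) = 3.1376

3.14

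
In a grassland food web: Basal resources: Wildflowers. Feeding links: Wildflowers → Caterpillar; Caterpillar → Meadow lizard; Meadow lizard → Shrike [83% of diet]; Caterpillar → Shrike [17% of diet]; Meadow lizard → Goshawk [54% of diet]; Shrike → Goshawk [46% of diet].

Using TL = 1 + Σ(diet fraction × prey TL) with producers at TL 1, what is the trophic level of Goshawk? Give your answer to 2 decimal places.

Caterpillar: 1 + 1 = 2
Meadow lizard: 1 + 2 = 3
Shrike: 1 + (0.83×3 + 0.17×2) = 3.83
Goshawk: 1 + (0.54×3 + 0.46×3.83) = 4.3818

4.38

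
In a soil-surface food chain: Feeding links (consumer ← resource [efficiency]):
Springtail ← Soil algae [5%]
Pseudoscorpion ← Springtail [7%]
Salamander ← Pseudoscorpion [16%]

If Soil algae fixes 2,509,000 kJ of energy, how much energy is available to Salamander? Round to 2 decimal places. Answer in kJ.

1405.04 kJ

Springtail: 2509000 × 0.05 = 125450 kJ
Pseudoscorpion: 125450 × 0.07 = 8781.5 kJ
Salamander: 8781.5 × 0.16 = 1405.04 kJ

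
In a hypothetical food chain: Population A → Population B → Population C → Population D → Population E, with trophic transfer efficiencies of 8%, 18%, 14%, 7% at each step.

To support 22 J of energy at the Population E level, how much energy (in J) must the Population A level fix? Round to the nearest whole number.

155896 J

Cumulative transfer efficiency: 0.08 × 0.18 × 0.14 × 0.07 = 0.00014112
Population A energy = 22 / 0.00014112 = 155896 J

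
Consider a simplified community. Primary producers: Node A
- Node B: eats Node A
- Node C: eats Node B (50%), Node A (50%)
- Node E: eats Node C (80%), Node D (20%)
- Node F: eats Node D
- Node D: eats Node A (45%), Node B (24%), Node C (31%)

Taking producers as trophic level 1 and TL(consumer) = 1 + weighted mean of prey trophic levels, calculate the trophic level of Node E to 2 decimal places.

3.54

Node B: 1 + 1 = 2
Node C: 1 + (0.5×2 + 0.5×1) = 2.5
Node D: 1 + (0.45×1 + 0.24×2 + 0.31×2.5) = 2.705
Node E: 1 + (0.8×2.5 + 0.2×2.705) = 3.541
Node F: 1 + 2.705 = 3.705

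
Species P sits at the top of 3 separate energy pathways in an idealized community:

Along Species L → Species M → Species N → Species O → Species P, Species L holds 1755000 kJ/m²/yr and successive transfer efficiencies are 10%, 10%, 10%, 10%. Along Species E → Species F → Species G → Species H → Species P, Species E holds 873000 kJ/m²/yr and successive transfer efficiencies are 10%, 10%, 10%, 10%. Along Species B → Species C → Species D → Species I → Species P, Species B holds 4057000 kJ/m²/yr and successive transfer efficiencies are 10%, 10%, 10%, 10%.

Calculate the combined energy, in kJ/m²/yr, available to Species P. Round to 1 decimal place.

668.5 kJ/m²/yr

Via Species L: 1755000 × 0.1 × 0.1 × 0.1 × 0.1 = 175.5 kJ/m²/yr
Via Species E: 873000 × 0.1 × 0.1 × 0.1 × 0.1 = 87.3 kJ/m²/yr
Via Species B: 4057000 × 0.1 × 0.1 × 0.1 × 0.1 = 405.7 kJ/m²/yr
Total at Species P: 175.5 + 87.3 + 405.7 = 668.5 kJ/m²/yr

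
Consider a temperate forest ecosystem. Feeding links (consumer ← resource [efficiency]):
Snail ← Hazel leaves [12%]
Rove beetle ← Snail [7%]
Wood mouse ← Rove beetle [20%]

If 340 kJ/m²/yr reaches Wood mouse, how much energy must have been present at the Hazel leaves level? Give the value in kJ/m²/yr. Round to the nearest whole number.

Cumulative transfer efficiency: 0.12 × 0.07 × 0.2 = 0.00168
Hazel leaves energy = 340 / 0.00168 = 202381 kJ/m²/yr

202381 kJ/m²/yr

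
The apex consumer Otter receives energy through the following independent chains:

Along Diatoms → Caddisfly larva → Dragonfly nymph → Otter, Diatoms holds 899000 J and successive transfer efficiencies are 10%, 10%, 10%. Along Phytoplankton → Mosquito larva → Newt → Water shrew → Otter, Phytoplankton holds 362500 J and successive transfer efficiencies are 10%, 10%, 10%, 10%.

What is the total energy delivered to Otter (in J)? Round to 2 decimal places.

935.25 J

Via Diatoms: 899000 × 0.1 × 0.1 × 0.1 = 899 J
Via Phytoplankton: 362500 × 0.1 × 0.1 × 0.1 × 0.1 = 36.25 J
Total at Otter: 899 + 36.25 = 935.25 J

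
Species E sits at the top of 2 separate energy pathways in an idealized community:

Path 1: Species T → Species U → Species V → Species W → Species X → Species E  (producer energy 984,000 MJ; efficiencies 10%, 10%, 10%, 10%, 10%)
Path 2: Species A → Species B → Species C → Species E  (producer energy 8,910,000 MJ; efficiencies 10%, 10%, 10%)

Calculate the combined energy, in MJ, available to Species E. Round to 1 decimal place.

8919.8 MJ

Path 1: 984000 × 0.1 × 0.1 × 0.1 × 0.1 × 0.1 = 9.84 MJ
Path 2: 8910000 × 0.1 × 0.1 × 0.1 = 8910 MJ
Total at Species E: 9.84 + 8910 = 8919.84 MJ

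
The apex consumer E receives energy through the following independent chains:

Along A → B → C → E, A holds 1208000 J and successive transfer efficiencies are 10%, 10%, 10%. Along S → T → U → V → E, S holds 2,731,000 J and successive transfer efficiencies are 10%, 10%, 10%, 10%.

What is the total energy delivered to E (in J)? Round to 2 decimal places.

1481.10 J

Via A: 1208000 × 0.1 × 0.1 × 0.1 = 1208 J
Via S: 2731000 × 0.1 × 0.1 × 0.1 × 0.1 = 273.1 J
Total at E: 1208 + 273.1 = 1481.1 J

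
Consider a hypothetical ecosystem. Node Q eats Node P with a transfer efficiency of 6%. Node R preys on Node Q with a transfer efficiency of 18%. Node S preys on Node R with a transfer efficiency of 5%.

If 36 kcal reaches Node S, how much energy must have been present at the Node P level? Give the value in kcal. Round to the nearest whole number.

Cumulative transfer efficiency: 0.06 × 0.18 × 0.05 = 0.00054
Node P energy = 36 / 0.00054 = 66667 kcal

66667 kcal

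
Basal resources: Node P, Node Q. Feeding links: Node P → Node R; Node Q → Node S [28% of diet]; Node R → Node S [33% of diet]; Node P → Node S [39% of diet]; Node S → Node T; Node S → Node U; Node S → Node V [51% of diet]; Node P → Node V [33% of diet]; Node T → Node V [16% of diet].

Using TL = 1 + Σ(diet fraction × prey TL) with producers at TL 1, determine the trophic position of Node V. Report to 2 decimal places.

Node R: 1 + 1 = 2
Node S: 1 + (0.28×1 + 0.33×2 + 0.39×1) = 2.33
Node T: 1 + 2.33 = 3.33
Node U: 1 + 2.33 = 3.33
Node V: 1 + (0.51×2.33 + 0.33×1 + 0.16×3.33) = 3.0511

3.05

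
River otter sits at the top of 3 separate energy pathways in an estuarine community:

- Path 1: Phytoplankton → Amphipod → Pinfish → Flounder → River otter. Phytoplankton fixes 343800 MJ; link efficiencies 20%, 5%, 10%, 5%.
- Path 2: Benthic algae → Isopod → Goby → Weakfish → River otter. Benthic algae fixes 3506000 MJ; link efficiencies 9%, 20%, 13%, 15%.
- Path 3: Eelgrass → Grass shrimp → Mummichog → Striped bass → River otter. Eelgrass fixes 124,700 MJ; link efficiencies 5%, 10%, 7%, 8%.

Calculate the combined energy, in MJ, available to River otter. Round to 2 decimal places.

1251.29 MJ

Path 1: 343800 × 0.2 × 0.05 × 0.1 × 0.05 = 17.19 MJ
Path 2: 3506000 × 0.09 × 0.2 × 0.13 × 0.15 = 1230.606 MJ
Path 3: 124700 × 0.05 × 0.1 × 0.07 × 0.08 = 3.4916 MJ
Total at River otter: 17.19 + 1230.606 + 3.4916 = 1251.2876 MJ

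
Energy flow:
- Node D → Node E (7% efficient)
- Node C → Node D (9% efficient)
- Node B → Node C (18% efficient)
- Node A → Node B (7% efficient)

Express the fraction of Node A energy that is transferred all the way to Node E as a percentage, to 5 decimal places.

0.00794%

Product of link efficiencies: 0.07 × 0.18 × 0.09 × 0.07 = 0.00007938
As a percentage: 0.00007938 × 100 = 0.00794%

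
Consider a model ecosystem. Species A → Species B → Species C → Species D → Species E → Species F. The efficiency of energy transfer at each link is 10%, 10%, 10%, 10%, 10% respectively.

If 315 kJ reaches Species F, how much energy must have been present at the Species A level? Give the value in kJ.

Cumulative transfer efficiency: 0.1 × 0.1 × 0.1 × 0.1 × 0.1 = 0.00001
Species A energy = 315 / 0.00001 = 31500000 kJ

31500000 kJ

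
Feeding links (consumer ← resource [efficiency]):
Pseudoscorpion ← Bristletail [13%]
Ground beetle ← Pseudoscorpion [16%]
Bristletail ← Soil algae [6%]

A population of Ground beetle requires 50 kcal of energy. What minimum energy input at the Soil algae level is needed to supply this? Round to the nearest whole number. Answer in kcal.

40064 kcal

Cumulative transfer efficiency: 0.06 × 0.13 × 0.16 = 0.001248
Soil algae energy = 50 / 0.001248 = 40064 kcal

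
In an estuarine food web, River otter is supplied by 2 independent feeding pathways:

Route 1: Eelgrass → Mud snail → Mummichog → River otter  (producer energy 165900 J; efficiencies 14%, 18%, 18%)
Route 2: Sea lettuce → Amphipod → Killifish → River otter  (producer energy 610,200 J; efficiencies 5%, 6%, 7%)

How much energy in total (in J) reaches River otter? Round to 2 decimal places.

Route 1: 165900 × 0.14 × 0.18 × 0.18 = 752.5224 J
Route 2: 610200 × 0.05 × 0.06 × 0.07 = 128.142 J
Total at River otter: 752.5224 + 128.142 = 880.6644 J

880.66 J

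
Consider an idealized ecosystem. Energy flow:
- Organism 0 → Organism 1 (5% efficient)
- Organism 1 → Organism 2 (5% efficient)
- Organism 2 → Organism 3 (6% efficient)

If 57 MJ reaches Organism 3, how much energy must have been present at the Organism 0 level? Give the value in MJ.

380000 MJ

Cumulative transfer efficiency: 0.05 × 0.05 × 0.06 = 0.00015
Organism 0 energy = 57 / 0.00015 = 380000 MJ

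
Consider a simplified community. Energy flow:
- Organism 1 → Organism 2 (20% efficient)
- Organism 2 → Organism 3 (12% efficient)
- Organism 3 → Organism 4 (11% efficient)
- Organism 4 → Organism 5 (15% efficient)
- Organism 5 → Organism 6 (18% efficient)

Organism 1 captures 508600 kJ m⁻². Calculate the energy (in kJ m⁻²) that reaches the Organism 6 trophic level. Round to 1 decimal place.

36.3 kJ m⁻²

Organism 2: 508600 × 0.2 = 101720 kJ m⁻²
Organism 3: 101720 × 0.12 = 12206.4 kJ m⁻²
Organism 4: 12206.4 × 0.11 = 1342.704 kJ m⁻²
Organism 5: 1342.704 × 0.15 = 201.4056 kJ m⁻²
Organism 6: 201.4056 × 0.18 = 36.253008 kJ m⁻²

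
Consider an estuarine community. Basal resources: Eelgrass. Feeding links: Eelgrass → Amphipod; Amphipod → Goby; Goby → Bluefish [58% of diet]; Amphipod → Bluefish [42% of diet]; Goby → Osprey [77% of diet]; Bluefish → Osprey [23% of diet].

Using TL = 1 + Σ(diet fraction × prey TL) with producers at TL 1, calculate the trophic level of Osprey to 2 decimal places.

Amphipod: 1 + 1 = 2
Goby: 1 + 2 = 3
Bluefish: 1 + (0.58×3 + 0.42×2) = 3.58
Osprey: 1 + (0.77×3 + 0.23×3.58) = 4.1334

4.13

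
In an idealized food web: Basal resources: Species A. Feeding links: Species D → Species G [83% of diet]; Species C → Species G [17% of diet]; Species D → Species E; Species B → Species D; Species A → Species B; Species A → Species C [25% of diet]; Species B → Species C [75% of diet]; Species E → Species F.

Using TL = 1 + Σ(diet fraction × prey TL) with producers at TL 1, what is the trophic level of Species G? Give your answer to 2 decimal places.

3.96

Species B: 1 + 1 = 2
Species C: 1 + (0.25×1 + 0.75×2) = 2.75
Species D: 1 + 2 = 3
Species E: 1 + 3 = 4
Species F: 1 + 4 = 5
Species G: 1 + (0.83×3 + 0.17×2.75) = 3.9575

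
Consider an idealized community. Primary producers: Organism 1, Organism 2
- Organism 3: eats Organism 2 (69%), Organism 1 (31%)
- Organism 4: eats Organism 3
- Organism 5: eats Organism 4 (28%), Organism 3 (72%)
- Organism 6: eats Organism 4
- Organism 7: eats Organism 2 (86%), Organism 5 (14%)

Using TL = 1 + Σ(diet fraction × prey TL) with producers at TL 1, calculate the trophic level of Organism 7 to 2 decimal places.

Organism 3: 1 + (0.69×1 + 0.31×1) = 2
Organism 4: 1 + 2 = 3
Organism 5: 1 + (0.28×3 + 0.72×2) = 3.28
Organism 6: 1 + 3 = 4
Organism 7: 1 + (0.86×1 + 0.14×3.28) = 2.3192

2.32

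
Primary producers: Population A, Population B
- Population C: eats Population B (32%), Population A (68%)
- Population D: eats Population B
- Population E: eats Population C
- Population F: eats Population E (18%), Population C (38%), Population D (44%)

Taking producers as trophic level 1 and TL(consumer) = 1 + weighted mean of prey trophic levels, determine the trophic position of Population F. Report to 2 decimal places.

Population C: 1 + (0.32×1 + 0.68×1) = 2
Population D: 1 + 1 = 2
Population E: 1 + 2 = 3
Population F: 1 + (0.18×3 + 0.38×2 + 0.44×2) = 3.18

3.18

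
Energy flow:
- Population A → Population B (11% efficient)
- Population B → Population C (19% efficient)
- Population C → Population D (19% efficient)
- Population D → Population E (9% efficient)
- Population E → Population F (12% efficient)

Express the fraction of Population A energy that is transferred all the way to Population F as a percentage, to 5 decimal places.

0.00429%

Product of link efficiencies: 0.11 × 0.19 × 0.19 × 0.09 × 0.12 = 0.0000428868
As a percentage: 0.0000428868 × 100 = 0.00429%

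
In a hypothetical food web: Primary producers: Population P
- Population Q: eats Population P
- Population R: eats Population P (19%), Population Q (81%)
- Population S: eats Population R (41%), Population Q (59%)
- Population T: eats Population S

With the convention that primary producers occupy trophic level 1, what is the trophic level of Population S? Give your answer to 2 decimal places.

Population Q: 1 + 1 = 2
Population R: 1 + (0.19×1 + 0.81×2) = 2.81
Population S: 1 + (0.41×2.81 + 0.59×2) = 3.3321
Population T: 1 + 3.3321 = 4.3321

3.33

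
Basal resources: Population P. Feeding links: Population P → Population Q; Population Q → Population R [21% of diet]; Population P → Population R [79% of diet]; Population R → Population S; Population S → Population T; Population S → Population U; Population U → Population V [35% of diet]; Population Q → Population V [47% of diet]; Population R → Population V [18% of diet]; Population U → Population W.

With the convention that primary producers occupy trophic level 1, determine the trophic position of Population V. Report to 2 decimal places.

Population Q: 1 + 1 = 2
Population R: 1 + (0.21×2 + 0.79×1) = 2.21
Population S: 1 + 2.21 = 3.21
Population T: 1 + 3.21 = 4.21
Population U: 1 + 3.21 = 4.21
Population V: 1 + (0.35×4.21 + 0.47×2 + 0.18×2.21) = 3.8113
Population W: 1 + 4.21 = 5.21

3.81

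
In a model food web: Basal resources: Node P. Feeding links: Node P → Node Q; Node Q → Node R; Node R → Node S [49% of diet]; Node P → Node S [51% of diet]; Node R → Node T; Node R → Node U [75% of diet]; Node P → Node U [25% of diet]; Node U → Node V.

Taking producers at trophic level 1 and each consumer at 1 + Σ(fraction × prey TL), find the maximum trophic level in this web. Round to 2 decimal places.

4.50

Node Q: 1 + 1 = 2
Node R: 1 + 2 = 3
Node S: 1 + (0.49×3 + 0.51×1) = 2.98
Node T: 1 + 3 = 4
Node U: 1 + (0.75×3 + 0.25×1) = 3.5
Node V: 1 + 3.5 = 4.5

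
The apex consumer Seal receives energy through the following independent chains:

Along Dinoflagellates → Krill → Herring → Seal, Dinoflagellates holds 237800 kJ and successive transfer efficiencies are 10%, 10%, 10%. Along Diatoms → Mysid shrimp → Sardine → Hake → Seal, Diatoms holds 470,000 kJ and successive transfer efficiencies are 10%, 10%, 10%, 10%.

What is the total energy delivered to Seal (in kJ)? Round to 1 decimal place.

284.8 kJ

Via Dinoflagellates: 237800 × 0.1 × 0.1 × 0.1 = 237.8 kJ
Via Diatoms: 470000 × 0.1 × 0.1 × 0.1 × 0.1 = 47 kJ
Total at Seal: 237.8 + 47 = 284.8 kJ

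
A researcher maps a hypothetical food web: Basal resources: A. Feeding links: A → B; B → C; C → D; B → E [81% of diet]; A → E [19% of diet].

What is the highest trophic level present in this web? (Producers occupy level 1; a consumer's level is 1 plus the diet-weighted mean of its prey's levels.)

B: 1 + 1 = 2
C: 1 + 2 = 3
D: 1 + 3 = 4
E: 1 + (0.81×2 + 0.19×1) = 2.81

4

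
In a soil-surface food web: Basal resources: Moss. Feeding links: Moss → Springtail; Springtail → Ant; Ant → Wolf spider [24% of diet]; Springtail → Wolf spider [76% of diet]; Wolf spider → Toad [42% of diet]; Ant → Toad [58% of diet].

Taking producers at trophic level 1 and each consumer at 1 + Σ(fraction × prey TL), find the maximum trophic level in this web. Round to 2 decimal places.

4.10

Springtail: 1 + 1 = 2
Ant: 1 + 2 = 3
Wolf spider: 1 + (0.24×3 + 0.76×2) = 3.24
Toad: 1 + (0.42×3.24 + 0.58×3) = 4.1008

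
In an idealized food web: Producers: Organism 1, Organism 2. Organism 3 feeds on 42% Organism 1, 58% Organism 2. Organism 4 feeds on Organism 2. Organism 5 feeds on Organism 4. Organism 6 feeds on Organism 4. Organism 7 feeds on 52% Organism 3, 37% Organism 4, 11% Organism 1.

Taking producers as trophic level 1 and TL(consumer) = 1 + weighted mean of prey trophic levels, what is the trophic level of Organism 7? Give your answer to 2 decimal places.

Organism 3: 1 + (0.42×1 + 0.58×1) = 2
Organism 4: 1 + 1 = 2
Organism 5: 1 + 2 = 3
Organism 6: 1 + 2 = 3
Organism 7: 1 + (0.52×2 + 0.37×2 + 0.11×1) = 2.89

2.89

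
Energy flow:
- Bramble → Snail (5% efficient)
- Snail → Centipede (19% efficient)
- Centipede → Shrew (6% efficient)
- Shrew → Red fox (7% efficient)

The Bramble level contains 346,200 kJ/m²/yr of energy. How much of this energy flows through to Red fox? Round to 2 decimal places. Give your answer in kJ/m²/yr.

13.81 kJ/m²/yr

Snail: 346200 × 0.05 = 17310 kJ/m²/yr
Centipede: 17310 × 0.19 = 3288.9 kJ/m²/yr
Shrew: 3288.9 × 0.06 = 197.334 kJ/m²/yr
Red fox: 197.334 × 0.07 = 13.81338 kJ/m²/yr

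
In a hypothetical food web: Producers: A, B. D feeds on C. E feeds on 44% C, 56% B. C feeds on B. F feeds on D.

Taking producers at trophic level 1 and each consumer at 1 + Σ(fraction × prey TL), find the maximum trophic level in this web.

4

C: 1 + 1 = 2
D: 1 + 2 = 3
E: 1 + (0.44×2 + 0.56×1) = 2.44
F: 1 + 3 = 4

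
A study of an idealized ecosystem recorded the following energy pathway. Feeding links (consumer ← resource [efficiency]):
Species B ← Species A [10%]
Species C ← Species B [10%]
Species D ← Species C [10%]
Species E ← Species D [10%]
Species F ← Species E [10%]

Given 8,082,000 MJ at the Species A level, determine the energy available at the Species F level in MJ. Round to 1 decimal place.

80.8 MJ

Species B: 8082000 × 0.1 = 808200 MJ
Species C: 808200 × 0.1 = 80820 MJ
Species D: 80820 × 0.1 = 8082 MJ
Species E: 8082 × 0.1 = 808.2 MJ
Species F: 808.2 × 0.1 = 80.82 MJ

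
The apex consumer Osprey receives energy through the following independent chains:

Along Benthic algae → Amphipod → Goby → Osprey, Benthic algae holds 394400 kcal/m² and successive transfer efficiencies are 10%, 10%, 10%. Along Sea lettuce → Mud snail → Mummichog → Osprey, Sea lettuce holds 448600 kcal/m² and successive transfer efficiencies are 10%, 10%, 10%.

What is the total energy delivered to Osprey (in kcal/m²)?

Via Benthic algae: 394400 × 0.1 × 0.1 × 0.1 = 394.4 kcal/m²
Via Sea lettuce: 448600 × 0.1 × 0.1 × 0.1 = 448.6 kcal/m²
Total at Osprey: 394.4 + 448.6 = 843 kcal/m²

843 kcal/m²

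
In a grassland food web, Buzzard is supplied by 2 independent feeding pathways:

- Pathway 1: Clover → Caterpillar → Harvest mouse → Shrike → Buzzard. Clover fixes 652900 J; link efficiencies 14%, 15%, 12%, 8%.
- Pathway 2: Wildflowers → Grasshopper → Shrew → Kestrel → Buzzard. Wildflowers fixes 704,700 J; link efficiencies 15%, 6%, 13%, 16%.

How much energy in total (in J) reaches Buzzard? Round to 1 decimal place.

Pathway 1: 652900 × 0.14 × 0.15 × 0.12 × 0.08 = 131.62464 J
Pathway 2: 704700 × 0.15 × 0.06 × 0.13 × 0.16 = 131.91984 J
Total at Buzzard: 131.62464 + 131.91984 = 263.54448 J

263.5 J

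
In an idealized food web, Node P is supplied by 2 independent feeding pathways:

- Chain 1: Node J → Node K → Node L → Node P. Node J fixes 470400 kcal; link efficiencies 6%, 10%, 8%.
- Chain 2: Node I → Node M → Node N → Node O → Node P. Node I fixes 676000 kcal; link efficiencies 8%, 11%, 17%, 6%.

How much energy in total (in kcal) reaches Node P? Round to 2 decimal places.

286.47 kcal

Chain 1: 470400 × 0.06 × 0.1 × 0.08 = 225.792 kcal
Chain 2: 676000 × 0.08 × 0.11 × 0.17 × 0.06 = 60.67776 kcal
Total at Node P: 225.792 + 60.67776 = 286.46976 kcal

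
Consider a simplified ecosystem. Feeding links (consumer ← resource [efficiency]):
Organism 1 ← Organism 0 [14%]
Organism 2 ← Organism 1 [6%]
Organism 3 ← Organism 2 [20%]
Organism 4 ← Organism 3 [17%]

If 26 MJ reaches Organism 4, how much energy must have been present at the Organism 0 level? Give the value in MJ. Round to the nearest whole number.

91036 MJ

Cumulative transfer efficiency: 0.14 × 0.06 × 0.2 × 0.17 = 0.0002856
Organism 0 energy = 26 / 0.0002856 = 91036 MJ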